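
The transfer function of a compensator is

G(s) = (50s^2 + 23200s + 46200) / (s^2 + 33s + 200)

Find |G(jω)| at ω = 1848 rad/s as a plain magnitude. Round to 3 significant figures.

Substitute s = j1848:
Numerator: 50(j1848)^2 + 23200(j1848) + 46200 = -170709000 + j42873600
Denominator: (j1848)^2 + 33(j1848) + 200 = -3414904 + j60984
|N| = √(170709000² + 42873600²) ≈ 1.7601e+08, ∠N ≈ 165.90°
|D| = √(3414904² + 60984²) ≈ 3.4154e+06, ∠D ≈ 178.98°
|G| = 1.7601e+08 / 3.4154e+06 ≈ 51.534

51.5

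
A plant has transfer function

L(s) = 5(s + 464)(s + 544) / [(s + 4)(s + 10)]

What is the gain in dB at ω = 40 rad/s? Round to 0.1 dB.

At s = jω = j40:
zero (s+464): 464 + j40 → |·| = √(464²+40²) = √216896 ≈ 465.72, ∠ = arctan(40/464) ≈ 4.93°
zero (s+544): 544 + j40 → |·| = √(544²+40²) = √297536 ≈ 545.47, ∠ = arctan(40/544) ≈ 4.21°
pole (s+4): 4 + j40 → |·| = √(4²+40²) = √1616 ≈ 40.2, ∠ = arctan(40/4) ≈ 84.29°
pole (s+10): 10 + j40 → |·| = √(10²+40²) = √1700 ≈ 41.231, ∠ = arctan(40/10) ≈ 75.96°
|L| = 5 · 2.5404e+05 / 1657.5 ≈ 766.33
Gain = 20 log₁₀(766.33) ≈ 57.69 dB

57.7 dB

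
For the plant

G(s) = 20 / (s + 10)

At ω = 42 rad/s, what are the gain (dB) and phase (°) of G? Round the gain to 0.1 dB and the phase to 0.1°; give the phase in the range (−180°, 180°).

Substitute s = j42:
Numerator: 20 = 20 + j0
Denominator: (j42) + 10 = 10 + j42
|N| = √(20² + 0²) ≈ 20, ∠N ≈ 0.00°
|D| = √(10² + 42²) ≈ 43.174, ∠D ≈ 76.61°
|G| = 20 / 43.174 ≈ 0.46324
Gain = 20 log₁₀(0.46324) ≈ -6.68 dB
∠G = 0.00° − 76.61° = -76.61°

-6.7 dB, -76.6°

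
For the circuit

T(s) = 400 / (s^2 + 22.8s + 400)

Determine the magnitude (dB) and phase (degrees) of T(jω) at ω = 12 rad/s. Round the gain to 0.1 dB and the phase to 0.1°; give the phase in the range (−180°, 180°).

At s = jω = j12:
quadratic: (j12)² + 22.8·j12 + 400 = 256 + j273.6 → |·| ≈ 374.69, ∠ ≈ 46.90°
|T| = 400 / 374.69 ≈ 1.0675
Gain = 20 log₁₀(1.0675) ≈ 0.57 dB
∠T = 0.00° − 46.90° = -46.90°

0.6 dB, -46.9°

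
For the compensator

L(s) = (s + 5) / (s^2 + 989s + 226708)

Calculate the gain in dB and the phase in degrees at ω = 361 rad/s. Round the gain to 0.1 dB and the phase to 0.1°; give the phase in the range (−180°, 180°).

-60.2 dB, 14.3°

Substitute s = j361:
Numerator: (j361) + 5 = 5 + j361
Denominator: (j361)^2 + 989(j361) + 226708 = 96387 + j357029
|N| = √(5² + 361²) ≈ 361.03, ∠N ≈ 89.21°
|D| = √(96387² + 357029²) ≈ 3.6981e+05, ∠D ≈ 74.89°
|L| = 361.03 / 3.6981e+05 ≈ 0.00097626
Gain = 20 log₁₀(0.00097626) ≈ -60.21 dB
∠L = 89.21° − 74.89° = 14.32°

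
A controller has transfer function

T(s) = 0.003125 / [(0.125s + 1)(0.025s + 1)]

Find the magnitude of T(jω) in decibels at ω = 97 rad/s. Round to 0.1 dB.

-80.2 dB

At ω = 97 rad/s:
pole (1 + j97·0.125) = 1 + j12.125 → |·| ≈ 12.166, ∠ ≈ 85.29°
pole (1 + j97·0.025) = 1 + j2.425 → |·| ≈ 2.6231, ∠ ≈ 67.59°
|T| = 0.003125 · 1 / (12.166 · 2.6231) ≈ 9.7924e-05
Gain = 20 log₁₀(9.7924e-05) ≈ -80.18 dB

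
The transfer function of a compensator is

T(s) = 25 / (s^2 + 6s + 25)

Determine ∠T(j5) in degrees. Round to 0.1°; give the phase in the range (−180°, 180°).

-90.0°

At s = jω = j5:
quadratic: (j5)² + 6·j5 + 25 = 0 + j30 → |·| ≈ 30, ∠ ≈ 90.00°
∠T = 0.00° − 90.00° = -90.00°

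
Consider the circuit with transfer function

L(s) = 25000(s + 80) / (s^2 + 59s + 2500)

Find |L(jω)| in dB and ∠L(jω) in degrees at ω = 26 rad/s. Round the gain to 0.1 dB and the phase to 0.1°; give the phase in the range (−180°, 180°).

At s = jω = j26:
zero (s+80): 80 + j26 → |·| = √(80²+26²) = √7076 ≈ 84.119, ∠ = arctan(26/80) ≈ 18.00°
quadratic: (j26)² + 59·j26 + 2500 = 1824 + j1534 → |·| ≈ 2383.3, ∠ ≈ 40.06°
|L| = 25000 · 84.119 / 2383.3 ≈ 882.38
Gain = 20 log₁₀(882.38) ≈ 58.91 dB
∠L = 18.00° − 40.06° = -22.06°

58.9 dB, -22.1°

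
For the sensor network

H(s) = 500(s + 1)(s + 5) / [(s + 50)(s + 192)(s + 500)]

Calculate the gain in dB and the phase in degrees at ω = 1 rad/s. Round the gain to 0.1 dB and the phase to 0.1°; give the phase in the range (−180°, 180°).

At s = jω = j1:
zero (s+1): 1 + j1 → |·| = √(1²+1²) = √2 ≈ 1.4142, ∠ = arctan(1/1) ≈ 45.00°
zero (s+5): 5 + j1 → |·| = √(5²+1²) = √26 ≈ 5.099, ∠ = arctan(1/5) ≈ 11.31°
pole (s+50): 50 + j1 → |·| = √(50²+1²) = √2501 ≈ 50.01, ∠ = arctan(1/50) ≈ 1.15°
pole (s+192): 192 + j1 → |·| = √(192²+1²) = √36865 ≈ 192, ∠ = arctan(1/192) ≈ 0.30°
pole (s+500): 500 + j1 → |·| = √(500²+1²) = √250001 ≈ 500, ∠ = arctan(1/500) ≈ 0.11°
|H| = 500 · 7.211 / 4.801e+06 ≈ 0.00075099
Gain = 20 log₁₀(0.00075099) ≈ -62.49 dB
∠H = 56.31° − 1.56° = 54.75°

-62.5 dB, 54.8°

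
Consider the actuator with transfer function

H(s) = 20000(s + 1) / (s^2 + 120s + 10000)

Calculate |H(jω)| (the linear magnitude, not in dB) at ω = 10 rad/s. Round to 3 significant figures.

At s = jω = j10:
zero (s+1): 1 + j10 → |·| = √(1²+10²) = √101 ≈ 10.05, ∠ = arctan(10/1) ≈ 84.29°
quadratic: (j10)² + 120·j10 + 10000 = 9900 + j1200 → |·| ≈ 9972.5, ∠ ≈ 6.91°
|H| = 20000 · 10.05 / 9972.5 ≈ 20.155

20.2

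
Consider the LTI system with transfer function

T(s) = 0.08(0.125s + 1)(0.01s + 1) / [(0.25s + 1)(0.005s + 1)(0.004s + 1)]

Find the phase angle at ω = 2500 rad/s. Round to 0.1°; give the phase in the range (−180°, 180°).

At ω = 2500 rad/s:
zero (1 + j2500·0.125) = 1 + j312.5 → |·| ≈ 312.5, ∠ ≈ 89.82°
zero (1 + j2500·0.01) = 1 + j25 → |·| ≈ 25.02, ∠ ≈ 87.71°
pole (1 + j2500·0.25) = 1 + j625 → |·| ≈ 625, ∠ ≈ 89.91°
pole (1 + j2500·0.005) = 1 + j12.5 → |·| ≈ 12.54, ∠ ≈ 85.43°
pole (1 + j2500·0.004) = 1 + j10 → |·| ≈ 10.05, ∠ ≈ 84.29°
∠T = (89.82° + 87.71°) − (89.91° + 85.43° + 84.29°) = -82.10°

-82.1°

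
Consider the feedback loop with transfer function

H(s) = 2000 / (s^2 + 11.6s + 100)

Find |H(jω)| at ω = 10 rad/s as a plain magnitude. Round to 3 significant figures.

At s = jω = j10:
quadratic: (j10)² + 11.6·j10 + 100 = 0 + j116 → |·| ≈ 116, ∠ ≈ 90.00°
|H| = 2000 / 116 ≈ 17.241

17.2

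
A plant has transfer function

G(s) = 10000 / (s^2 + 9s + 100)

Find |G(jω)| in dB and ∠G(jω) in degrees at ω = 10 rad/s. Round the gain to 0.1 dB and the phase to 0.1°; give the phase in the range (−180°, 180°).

40.9 dB, -90.0°

At s = jω = j10:
quadratic: (j10)² + 9·j10 + 100 = 0 + j90 → |·| ≈ 90, ∠ ≈ 90.00°
|G| = 10000 / 90 ≈ 111.11
Gain = 20 log₁₀(111.11) ≈ 40.92 dB
∠G = 0.00° − 90.00° = -90.00°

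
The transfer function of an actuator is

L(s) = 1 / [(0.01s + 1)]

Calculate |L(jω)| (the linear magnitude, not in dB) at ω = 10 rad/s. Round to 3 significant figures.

0.995

At ω = 10 rad/s:
pole (1 + j10·0.01) = 1 + j0.1 → |·| ≈ 1.005, ∠ ≈ 5.71°
|L| = 1 · 1 / (1.005) ≈ 0.99502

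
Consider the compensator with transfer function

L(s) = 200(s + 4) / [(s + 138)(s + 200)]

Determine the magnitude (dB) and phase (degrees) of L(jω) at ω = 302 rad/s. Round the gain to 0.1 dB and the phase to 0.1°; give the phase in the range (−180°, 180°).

At s = jω = j302:
zero (s+4): 4 + j302 → |·| = √(4²+302²) = √91220 ≈ 302.03, ∠ = arctan(302/4) ≈ 89.24°
pole (s+138): 138 + j302 → |·| = √(138²+302²) = √110248 ≈ 332.04, ∠ = arctan(302/138) ≈ 65.44°
pole (s+200): 200 + j302 → |·| = √(200²+302²) = √131204 ≈ 362.22, ∠ = arctan(302/200) ≈ 56.49°
|L| = 200 · 302.03 / 1.2027e+05 ≈ 0.50225
Gain = 20 log₁₀(0.50225) ≈ -5.98 dB
∠L = 89.24° − 121.93° = -32.69°

-6.0 dB, -32.7°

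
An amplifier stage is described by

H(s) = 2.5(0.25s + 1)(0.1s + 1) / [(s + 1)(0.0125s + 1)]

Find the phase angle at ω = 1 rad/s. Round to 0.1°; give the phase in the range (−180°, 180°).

-26.0°

At ω = 1 rad/s:
zero (1 + j1·0.25) = 1 + j0.25 → |·| ≈ 1.0308, ∠ ≈ 14.04°
zero (1 + j1·0.1) = 1 + j0.1 → |·| ≈ 1.005, ∠ ≈ 5.71°
pole (1 + j1·1) = 1 + j1 → |·| ≈ 1.4142, ∠ ≈ 45.00°
pole (1 + j1·0.0125) = 1 + j0.0125 → |·| ≈ 1.0001, ∠ ≈ 0.72°
∠H = (14.04° + 5.71°) − (45.00° + 0.72°) = -25.97°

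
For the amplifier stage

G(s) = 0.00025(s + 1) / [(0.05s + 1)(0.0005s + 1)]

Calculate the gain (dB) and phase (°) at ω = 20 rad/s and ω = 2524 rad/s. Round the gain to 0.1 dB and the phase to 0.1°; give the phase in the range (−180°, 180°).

At ω = 20 rad/s:
zero (1 + j20·1) = 1 + j20 → |·| ≈ 20.025, ∠ ≈ 87.14°
pole (1 + j20·0.05) = 1 + j1 → |·| ≈ 1.4142, ∠ ≈ 45.00°
pole (1 + j20·0.0005) = 1 + j0.01 → |·| ≈ 1, ∠ ≈ 0.57°
|G| = 0.00025 · 20.025 / (1.4142 · 1) ≈ 0.00354
Gain = 20 log₁₀(0.00354) ≈ -49.02 dB
∠G = (87.14°) − (45.00° + 0.57°) = 41.57°

At ω = 2524 rad/s:
zero (1 + j2524·1) = 1 + j2524 → |·| ≈ 2524, ∠ ≈ 89.98°
pole (1 + j2524·0.05) = 1 + j126.2 → |·| ≈ 126.2, ∠ ≈ 89.55°
pole (1 + j2524·0.0005) = 1 + j1.262 → |·| ≈ 1.6102, ∠ ≈ 51.61°
|G| = 0.00025 · 2524 / (126.2 · 1.6102) ≈ 0.0031052
Gain = 20 log₁₀(0.0031052) ≈ -50.16 dB
∠G = (89.98°) − (89.55° + 51.61°) = -51.18°

ω = 20: -49.0 dB, 41.6°; ω = 2524: -50.2 dB, -51.2°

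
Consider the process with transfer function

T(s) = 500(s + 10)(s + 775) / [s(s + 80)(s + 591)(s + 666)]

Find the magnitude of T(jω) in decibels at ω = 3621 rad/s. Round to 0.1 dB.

At s = jω = j3621:
zero (s+10): 10 + j3621 → |·| = √(10²+3621²) = √13111741 ≈ 3621, ∠ = arctan(3621/10) ≈ 89.84°
zero (s+775): 775 + j3621 → |·| = √(775²+3621²) = √13712266 ≈ 3703, ∠ = arctan(3621/775) ≈ 77.92°
pole (s+80): 80 + j3621 → |·| = √(80²+3621²) = √13118041 ≈ 3621.9, ∠ = arctan(3621/80) ≈ 88.73°
pole (s+591): 591 + j3621 → |·| = √(591²+3621²) = √13460922 ≈ 3668.9, ∠ = arctan(3621/591) ≈ 80.73°
pole (s+666): 666 + j3621 → |·| = √(666²+3621²) = √13555197 ≈ 3681.7, ∠ = arctan(3621/666) ≈ 79.58°
pole at origin: |s| = 3621, ∠ = 90.00° (in denominator)
|T| = 500 · 1.3409e+07 / 1.7715e+14 ≈ 3.7846e-05
Gain = 20 log₁₀(3.7846e-05) ≈ -88.44 dB

-88.4 dB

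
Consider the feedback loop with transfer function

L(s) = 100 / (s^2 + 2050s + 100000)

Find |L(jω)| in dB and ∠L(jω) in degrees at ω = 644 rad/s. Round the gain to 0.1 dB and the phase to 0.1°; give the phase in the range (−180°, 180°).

Substitute s = j644:
Numerator: 100 = 100 + j0
Denominator: (j644)^2 + 2050(j644) + 100000 = -314736 + j1320200
|N| = √(100² + 0²) ≈ 100, ∠N ≈ 0.00°
|D| = √(314736² + 1320200²) ≈ 1.3572e+06, ∠D ≈ 103.41°
|L| = 100 / 1.3572e+06 ≈ 7.3681e-05
Gain = 20 log₁₀(7.3681e-05) ≈ -82.65 dB
∠L = 0.00° − 103.41° = -103.41°

-82.7 dB, -103.4°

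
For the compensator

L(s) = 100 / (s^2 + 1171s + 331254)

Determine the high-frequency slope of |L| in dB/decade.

Each pole contributes −20 dB/decade at high frequency; each zero contributes +20 dB/decade.
Net: 0 zero(s) − 2 pole(s) → -40 dB/decade.

-40 dB/decade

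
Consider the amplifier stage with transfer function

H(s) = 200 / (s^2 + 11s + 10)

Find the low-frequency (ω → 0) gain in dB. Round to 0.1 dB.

H(0) = 200 / 10 = 20
20 log₁₀(20) ≈ 26.02 dB

26.0 dB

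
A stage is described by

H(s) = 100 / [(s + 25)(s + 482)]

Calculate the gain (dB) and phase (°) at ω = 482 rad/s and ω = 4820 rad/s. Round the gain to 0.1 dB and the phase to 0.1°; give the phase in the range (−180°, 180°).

At s = jω = j482:
pole (s+25): 25 + j482 → |·| = √(25²+482²) = √232949 ≈ 482.65, ∠ = arctan(482/25) ≈ 87.03°
pole (s+482): 482 + j482 → |·| = √(482²+482²) = √464648 ≈ 681.65, ∠ = arctan(482/482) ≈ 45.00°
|H| = 100 / 3.29e+05 ≈ 0.00030395
Gain = 20 log₁₀(0.00030395) ≈ -70.34 dB
∠H = 0.00° − 132.03° = -132.03°

At s = jω = j4820:
pole (s+25): 25 + j4820 → |·| = √(25²+4820²) = √23233025 ≈ 4820.1, ∠ = arctan(4820/25) ≈ 89.70°
pole (s+482): 482 + j4820 → |·| = √(482²+4820²) = √23464724 ≈ 4844, ∠ = arctan(4820/482) ≈ 84.29°
|H| = 100 / 2.3349e+07 ≈ 4.2828e-06
Gain = 20 log₁₀(4.2828e-06) ≈ -107.37 dB
∠H = 0.00° − 173.99° = -173.99°

ω = 482: -70.3 dB, -132.0°; ω = 4820: -107.4 dB, -174.0°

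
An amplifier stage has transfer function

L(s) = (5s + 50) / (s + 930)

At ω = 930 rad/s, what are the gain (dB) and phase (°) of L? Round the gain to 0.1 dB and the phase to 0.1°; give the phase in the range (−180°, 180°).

11.0 dB, 44.4°

Substitute s = j930:
Numerator: 5(j930) + 50 = 50 + j4650
Denominator: (j930) + 930 = 930 + j930
|N| = √(50² + 4650²) ≈ 4650.3, ∠N ≈ 89.38°
|D| = √(930² + 930²) ≈ 1315.2, ∠D ≈ 45.00°
|L| = 4650.3 / 1315.2 ≈ 3.5358
Gain = 20 log₁₀(3.5358) ≈ 10.97 dB
∠L = 89.38° − 45.00° = 44.38°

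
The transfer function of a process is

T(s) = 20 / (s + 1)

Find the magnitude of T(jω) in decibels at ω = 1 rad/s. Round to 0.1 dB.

23.0 dB

At s = jω = j1:
pole (s+1): 1 + j1 → |·| = √(1²+1²) = √2 ≈ 1.4142, ∠ = arctan(1/1) ≈ 45.00°
|T| = 20 / 1.4142 ≈ 14.142
Gain = 20 log₁₀(14.142) ≈ 23.01 dB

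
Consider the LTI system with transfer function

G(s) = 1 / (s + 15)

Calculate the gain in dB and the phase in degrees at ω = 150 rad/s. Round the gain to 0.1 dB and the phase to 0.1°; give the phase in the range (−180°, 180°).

-43.6 dB, -84.3°

At s = jω = j150:
pole (s+15): 15 + j150 → |·| = √(15²+150²) = √22725 ≈ 150.75, ∠ = arctan(150/15) ≈ 84.29°
|G| = 1 / 150.75 ≈ 0.0066335
Gain = 20 log₁₀(0.0066335) ≈ -43.57 dB
∠G = 0.00° − 84.29° = -84.29°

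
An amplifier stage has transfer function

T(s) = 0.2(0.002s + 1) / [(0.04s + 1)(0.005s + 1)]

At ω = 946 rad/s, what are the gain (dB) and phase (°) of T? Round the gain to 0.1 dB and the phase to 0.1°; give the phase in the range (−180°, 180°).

-52.6 dB, -104.4°

At ω = 946 rad/s:
zero (1 + j946·0.002) = 1 + j1.892 → |·| ≈ 2.14, ∠ ≈ 62.14°
pole (1 + j946·0.04) = 1 + j37.84 → |·| ≈ 37.853, ∠ ≈ 88.49°
pole (1 + j946·0.005) = 1 + j4.73 → |·| ≈ 4.8346, ∠ ≈ 78.06°
|T| = 0.2 · 2.14 / (37.853 · 4.8346) ≈ 0.0023387
Gain = 20 log₁₀(0.0023387) ≈ -52.62 dB
∠T = (62.14°) − (88.49° + 78.06°) = -104.41°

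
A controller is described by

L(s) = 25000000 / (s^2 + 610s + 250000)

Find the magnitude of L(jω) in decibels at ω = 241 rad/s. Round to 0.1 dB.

At s = jω = j241:
quadratic: (j241)² + 610·j241 + 250000 = 191919 + j147010 → |·| ≈ 2.4175e+05, ∠ ≈ 37.45°
|L| = 25000000 / 2.4175e+05 ≈ 103.41
Gain = 20 log₁₀(103.41) ≈ 40.29 dB

40.3 dB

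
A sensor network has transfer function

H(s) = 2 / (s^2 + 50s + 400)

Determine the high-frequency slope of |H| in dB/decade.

-40 dB/decade

Each pole contributes −20 dB/decade at high frequency; each zero contributes +20 dB/decade.
Net: 0 zero(s) − 2 pole(s) → -40 dB/decade.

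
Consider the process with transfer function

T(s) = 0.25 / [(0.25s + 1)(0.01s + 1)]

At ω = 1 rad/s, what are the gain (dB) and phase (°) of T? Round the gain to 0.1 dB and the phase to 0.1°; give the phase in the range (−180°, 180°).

At ω = 1 rad/s:
pole (1 + j1·0.25) = 1 + j0.25 → |·| ≈ 1.0308, ∠ ≈ 14.04°
pole (1 + j1·0.01) = 1 + j0.01 → |·| ≈ 1, ∠ ≈ 0.57°
|T| = 0.25 · 1 / (1.0308 · 1) ≈ 0.24253
Gain = 20 log₁₀(0.24253) ≈ -12.30 dB
∠T = (0°) − (14.04° + 0.57°) = -14.61°

-12.3 dB, -14.6°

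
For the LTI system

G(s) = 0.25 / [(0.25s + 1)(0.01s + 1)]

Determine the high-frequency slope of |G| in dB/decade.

-40 dB/decade

Each pole contributes −20 dB/decade at high frequency; each zero contributes +20 dB/decade.
Net: 0 zero(s) − 2 pole(s) → -40 dB/decade.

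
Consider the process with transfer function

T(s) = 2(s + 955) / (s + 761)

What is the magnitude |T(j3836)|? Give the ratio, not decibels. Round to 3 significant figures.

2.02

At s = jω = j3836:
zero (s+955): 955 + j3836 → |·| = √(955²+3836²) = √15626921 ≈ 3953.1, ∠ = arctan(3836/955) ≈ 76.02°
pole (s+761): 761 + j3836 → |·| = √(761²+3836²) = √15294017 ≈ 3910.8, ∠ = arctan(3836/761) ≈ 78.78°
|T| = 2 · 3953.1 / 3910.8 ≈ 2.0216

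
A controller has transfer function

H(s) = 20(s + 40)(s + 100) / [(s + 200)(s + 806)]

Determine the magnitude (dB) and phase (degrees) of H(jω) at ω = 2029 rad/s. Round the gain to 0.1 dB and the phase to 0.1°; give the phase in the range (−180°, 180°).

At s = jω = j2029:
zero (s+40): 40 + j2029 → |·| = √(40²+2029²) = √4118441 ≈ 2029.4, ∠ = arctan(2029/40) ≈ 88.87°
zero (s+100): 100 + j2029 → |·| = √(100²+2029²) = √4126841 ≈ 2031.5, ∠ = arctan(2029/100) ≈ 87.18°
pole (s+200): 200 + j2029 → |·| = √(200²+2029²) = √4156841 ≈ 2038.8, ∠ = arctan(2029/200) ≈ 84.37°
pole (s+806): 806 + j2029 → |·| = √(806²+2029²) = √4766477 ≈ 2183.2, ∠ = arctan(2029/806) ≈ 68.34°
|H| = 20 · 4.1227e+06 / 4.4511e+06 ≈ 18.524
Gain = 20 log₁₀(18.524) ≈ 25.35 dB
∠H = 176.05° − 152.71° = 23.34°

25.4 dB, 23.3°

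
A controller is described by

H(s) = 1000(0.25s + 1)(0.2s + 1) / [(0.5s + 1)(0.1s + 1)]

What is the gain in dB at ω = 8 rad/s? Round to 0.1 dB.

58.1 dB

At ω = 8 rad/s:
zero (1 + j8·0.25) = 1 + j2 → |·| ≈ 2.2361, ∠ ≈ 63.43°
zero (1 + j8·0.2) = 1 + j1.6 → |·| ≈ 1.8868, ∠ ≈ 57.99°
pole (1 + j8·0.5) = 1 + j4 → |·| ≈ 4.1231, ∠ ≈ 75.96°
pole (1 + j8·0.1) = 1 + j0.8 → |·| ≈ 1.2806, ∠ ≈ 38.66°
|H| = 1000 · 2.2361 · 1.8868 / (4.1231 · 1.2806) ≈ 799.06
Gain = 20 log₁₀(799.06) ≈ 58.05 dB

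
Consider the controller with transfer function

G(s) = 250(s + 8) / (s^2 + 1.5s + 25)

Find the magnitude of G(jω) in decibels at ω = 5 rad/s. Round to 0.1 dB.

At s = jω = j5:
zero (s+8): 8 + j5 → |·| = √(8²+5²) = √89 ≈ 9.434, ∠ = arctan(5/8) ≈ 32.01°
quadratic: (j5)² + 1.5·j5 + 25 = 0 + j7.5 → |·| ≈ 7.5, ∠ ≈ 90.00°
|G| = 250 · 9.434 / 7.5 ≈ 314.47
Gain = 20 log₁₀(314.47) ≈ 49.95 dB

50.0 dB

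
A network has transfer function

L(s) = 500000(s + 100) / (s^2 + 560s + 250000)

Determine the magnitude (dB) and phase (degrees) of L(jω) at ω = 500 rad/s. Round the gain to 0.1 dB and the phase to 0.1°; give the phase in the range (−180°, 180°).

59.2 dB, -11.3°

At s = jω = j500:
zero (s+100): 100 + j500 → |·| = √(100²+500²) = √260000 ≈ 509.9, ∠ = arctan(500/100) ≈ 78.69°
quadratic: (j500)² + 560·j500 + 250000 = 0 + j280000 → |·| ≈ 2.8e+05, ∠ ≈ 90.00°
|L| = 500000 · 509.9 / 2.8e+05 ≈ 910.54
Gain = 20 log₁₀(910.54) ≈ 59.19 dB
∠L = 78.69° − 90.00° = -11.31°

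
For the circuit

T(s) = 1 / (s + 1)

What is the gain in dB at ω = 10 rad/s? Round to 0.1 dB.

Substitute s = j10:
Numerator: 1 = 1 + j0
Denominator: (j10) + 1 = 1 + j10
|N| = √(1² + 0²) ≈ 1, ∠N ≈ 0.00°
|D| = √(1² + 10²) ≈ 10.05, ∠D ≈ 84.29°
|T| = 1 / 10.05 ≈ 0.099502
Gain = 20 log₁₀(0.099502) ≈ -20.04 dB

-20.0 dB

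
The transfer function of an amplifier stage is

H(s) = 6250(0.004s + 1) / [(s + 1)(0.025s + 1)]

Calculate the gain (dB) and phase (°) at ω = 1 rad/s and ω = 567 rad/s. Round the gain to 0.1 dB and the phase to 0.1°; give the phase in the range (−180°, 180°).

At ω = 1 rad/s:
zero (1 + j1·0.004) = 1 + j0.004 → |·| ≈ 1, ∠ ≈ 0.23°
pole (1 + j1·1) = 1 + j1 → |·| ≈ 1.4142, ∠ ≈ 45.00°
pole (1 + j1·0.025) = 1 + j0.025 → |·| ≈ 1.0003, ∠ ≈ 1.43°
|H| = 6250 · 1 / (1.4142 · 1.0003) ≈ 4418.1
Gain = 20 log₁₀(4418.1) ≈ 72.90 dB
∠H = (0.23°) − (45.00° + 1.43°) = -46.20°

At ω = 567 rad/s:
zero (1 + j567·0.004) = 1 + j2.268 → |·| ≈ 2.4787, ∠ ≈ 66.21°
pole (1 + j567·1) = 1 + j567 → |·| ≈ 567, ∠ ≈ 89.90°
pole (1 + j567·0.025) = 1 + j14.175 → |·| ≈ 14.21, ∠ ≈ 85.96°
|H| = 6250 · 2.4787 / (567 · 14.21) ≈ 1.9228
Gain = 20 log₁₀(1.9228) ≈ 5.68 dB
∠H = (66.21°) − (89.90° + 85.96°) = -109.65°

ω = 1: 72.9 dB, -46.2°; ω = 567: 5.7 dB, -109.7°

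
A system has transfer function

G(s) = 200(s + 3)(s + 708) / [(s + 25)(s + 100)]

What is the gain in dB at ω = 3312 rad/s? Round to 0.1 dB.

At s = jω = j3312:
zero (s+3): 3 + j3312 → |·| = √(3²+3312²) = √10969353 ≈ 3312, ∠ = arctan(3312/3) ≈ 89.95°
zero (s+708): 708 + j3312 → |·| = √(708²+3312²) = √11470608 ≈ 3386.8, ∠ = arctan(3312/708) ≈ 77.93°
pole (s+25): 25 + j3312 → |·| = √(25²+3312²) = √10969969 ≈ 3312.1, ∠ = arctan(3312/25) ≈ 89.57°
pole (s+100): 100 + j3312 → |·| = √(100²+3312²) = √10979344 ≈ 3313.5, ∠ = arctan(3312/100) ≈ 88.27°
|G| = 200 · 1.1217e+07 / 1.0975e+07 ≈ 204.41
Gain = 20 log₁₀(204.41) ≈ 46.21 dB

46.2 dB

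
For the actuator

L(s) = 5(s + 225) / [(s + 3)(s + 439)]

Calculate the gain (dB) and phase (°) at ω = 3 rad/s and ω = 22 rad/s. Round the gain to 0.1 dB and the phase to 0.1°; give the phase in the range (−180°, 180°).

At s = jω = j3:
zero (s+225): 225 + j3 → |·| = √(225²+3²) = √50634 ≈ 225.02, ∠ = arctan(3/225) ≈ 0.76°
pole (s+3): 3 + j3 → |·| = √(3²+3²) = √18 ≈ 4.2426, ∠ = arctan(3/3) ≈ 45.00°
pole (s+439): 439 + j3 → |·| = √(439²+3²) = √192730 ≈ 439.01, ∠ = arctan(3/439) ≈ 0.39°
|L| = 5 · 225.02 / 1862.5 ≈ 0.60408
Gain = 20 log₁₀(0.60408) ≈ -4.38 dB
∠L = 0.76° − 45.39° = -44.63°

At s = jω = j22:
zero (s+225): 225 + j22 → |·| = √(225²+22²) = √51109 ≈ 226.07, ∠ = arctan(22/225) ≈ 5.58°
pole (s+3): 3 + j22 → |·| = √(3²+22²) = √493 ≈ 22.204, ∠ = arctan(22/3) ≈ 82.23°
pole (s+439): 439 + j22 → |·| = √(439²+22²) = √193205 ≈ 439.55, ∠ = arctan(22/439) ≈ 2.87°
|L| = 5 · 226.07 / 9759.8 ≈ 0.11582
Gain = 20 log₁₀(0.11582) ≈ -18.72 dB
∠L = 5.58° − 85.10° = -79.52°

ω = 3: -4.4 dB, -44.6°; ω = 22: -18.7 dB, -79.5°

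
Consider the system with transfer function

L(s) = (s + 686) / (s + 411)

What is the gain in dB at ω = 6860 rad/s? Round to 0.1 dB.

At s = jω = j6860:
zero (s+686): 686 + j6860 → |·| = √(686²+6860²) = √47530196 ≈ 6894.2, ∠ = arctan(6860/686) ≈ 84.29°
pole (s+411): 411 + j6860 → |·| = √(411²+6860²) = √47228521 ≈ 6872.3, ∠ = arctan(6860/411) ≈ 86.57°
|L| = 1 · 6894.2 / 6872.3 ≈ 1.0032
Gain = 20 log₁₀(1.0032) ≈ 0.03 dB

0.0 dB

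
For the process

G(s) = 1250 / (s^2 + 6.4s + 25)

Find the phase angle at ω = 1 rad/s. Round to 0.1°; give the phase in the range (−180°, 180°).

At s = jω = j1:
quadratic: (j1)² + 6.4·j1 + 25 = 24 + j6.4 → |·| ≈ 24.839, ∠ ≈ 14.93°
∠G = 0.00° − 14.93° = -14.93°

-14.9°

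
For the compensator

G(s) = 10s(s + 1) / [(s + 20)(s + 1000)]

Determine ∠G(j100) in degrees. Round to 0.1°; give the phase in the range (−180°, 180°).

95.0°

At s = jω = j100:
zero (s+1): 1 + j100 → |·| = √(1²+100²) = √10001 ≈ 100, ∠ = arctan(100/1) ≈ 89.43°
zero at origin: s = j100 → |·| = 100, ∠ = 90.00°
pole (s+20): 20 + j100 → |·| = √(20²+100²) = √10400 ≈ 101.98, ∠ = arctan(100/20) ≈ 78.69°
pole (s+1000): 1000 + j100 → |·| = √(1000²+100²) = √1010000 ≈ 1005, ∠ = arctan(100/1000) ≈ 5.71°
∠G = 179.43° − 84.40° = 95.03°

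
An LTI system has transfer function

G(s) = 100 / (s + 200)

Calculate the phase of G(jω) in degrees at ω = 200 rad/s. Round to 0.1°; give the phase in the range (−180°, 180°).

At s = jω = j200:
pole (s+200): 200 + j200 → |·| = √(200²+200²) = √80000 ≈ 282.84, ∠ = arctan(200/200) ≈ 45.00°
∠G = 0.00° − 45.00° = -45.00°

-45.0°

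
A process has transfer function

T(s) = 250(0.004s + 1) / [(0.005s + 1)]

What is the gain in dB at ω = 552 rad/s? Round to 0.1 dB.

At ω = 552 rad/s:
zero (1 + j552·0.004) = 1 + j2.208 → |·| ≈ 2.4239, ∠ ≈ 65.63°
pole (1 + j552·0.005) = 1 + j2.76 → |·| ≈ 2.9356, ∠ ≈ 70.08°
|T| = 250 · 2.4239 / (2.9356) ≈ 206.42
Gain = 20 log₁₀(206.42) ≈ 46.30 dB

46.3 dB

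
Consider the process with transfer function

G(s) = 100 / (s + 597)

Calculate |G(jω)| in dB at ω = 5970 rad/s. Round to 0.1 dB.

-35.6 dB

At s = jω = j5970:
pole (s+597): 597 + j5970 → |·| = √(597²+5970²) = √35997309 ≈ 5999.8, ∠ = arctan(5970/597) ≈ 84.29°
|G| = 100 / 5999.8 ≈ 0.016667
Gain = 20 log₁₀(0.016667) ≈ -35.56 dB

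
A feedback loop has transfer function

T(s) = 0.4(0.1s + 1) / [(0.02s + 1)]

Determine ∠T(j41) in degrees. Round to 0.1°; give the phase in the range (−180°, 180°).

36.9°

At ω = 41 rad/s:
zero (1 + j41·0.1) = 1 + j4.1 → |·| ≈ 4.2202, ∠ ≈ 76.29°
pole (1 + j41·0.02) = 1 + j0.82 → |·| ≈ 1.2932, ∠ ≈ 39.35°
∠T = (76.29°) − (39.35°) = 36.94°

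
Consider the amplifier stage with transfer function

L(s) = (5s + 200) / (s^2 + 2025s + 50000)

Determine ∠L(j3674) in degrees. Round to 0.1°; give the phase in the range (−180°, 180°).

Substitute s = j3674:
Numerator: 5(j3674) + 200 = 200 + j18370
Denominator: (j3674)^2 + 2025(j3674) + 50000 = -13448276 + j7439850
|N| = √(200² + 18370²) ≈ 18371, ∠N ≈ 89.38°
|D| = √(13448276² + 7439850²) ≈ 1.5369e+07, ∠D ≈ 151.05°
∠L = 89.38° − 151.05° = -61.67°

-61.7°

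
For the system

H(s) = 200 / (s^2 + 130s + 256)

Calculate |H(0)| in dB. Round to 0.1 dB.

-2.1 dB

H(0) = 200 / 256 = 0.78125
20 log₁₀(0.78125) ≈ -2.14 dB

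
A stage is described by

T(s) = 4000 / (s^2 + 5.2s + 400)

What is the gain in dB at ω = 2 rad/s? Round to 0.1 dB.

At s = jω = j2:
quadratic: (j2)² + 5.2·j2 + 400 = 396 + j10.4 → |·| ≈ 396.14, ∠ ≈ 1.50°
|T| = 4000 / 396.14 ≈ 10.097
Gain = 20 log₁₀(10.097) ≈ 20.08 dB

20.1 dB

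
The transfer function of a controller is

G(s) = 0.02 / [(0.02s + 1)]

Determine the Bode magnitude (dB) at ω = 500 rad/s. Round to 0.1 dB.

-54.0 dB

At ω = 500 rad/s:
pole (1 + j500·0.02) = 1 + j10 → |·| ≈ 10.05, ∠ ≈ 84.29°
|G| = 0.02 · 1 / (10.05) ≈ 0.00199
Gain = 20 log₁₀(0.00199) ≈ -54.02 dB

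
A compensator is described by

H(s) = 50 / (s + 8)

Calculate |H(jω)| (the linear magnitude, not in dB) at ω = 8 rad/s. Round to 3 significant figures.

4.42

Substitute s = j8:
Numerator: 50 = 50 + j0
Denominator: (j8) + 8 = 8 + j8
|N| = √(50² + 0²) ≈ 50, ∠N ≈ 0.00°
|D| = √(8² + 8²) ≈ 11.314, ∠D ≈ 45.00°
|H| = 50 / 11.314 ≈ 4.4193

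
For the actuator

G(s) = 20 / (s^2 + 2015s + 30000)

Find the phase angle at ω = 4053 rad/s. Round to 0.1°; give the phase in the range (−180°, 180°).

Substitute s = j4053:
Numerator: 20 = 20 + j0
Denominator: (j4053)^2 + 2015(j4053) + 30000 = -16396809 + j8166795
|N| = √(20² + 0²) ≈ 20, ∠N ≈ 0.00°
|D| = √(16396809² + 8166795²) ≈ 1.8318e+07, ∠D ≈ 153.52°
∠G = 0.00° − 153.52° = -153.52°

-153.5°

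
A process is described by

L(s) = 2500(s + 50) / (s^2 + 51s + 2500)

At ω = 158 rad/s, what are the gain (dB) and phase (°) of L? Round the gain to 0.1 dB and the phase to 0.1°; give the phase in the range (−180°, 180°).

At s = jω = j158:
zero (s+50): 50 + j158 → |·| = √(50²+158²) = √27464 ≈ 165.72, ∠ = arctan(158/50) ≈ 72.44°
quadratic: (j158)² + 51·j158 + 2500 = -22464 + j8058 → |·| ≈ 23866, ∠ ≈ 160.27°
|L| = 2500 · 165.72 / 23866 ≈ 17.359
Gain = 20 log₁₀(17.359) ≈ 24.79 dB
∠L = 72.44° − 160.27° = -87.83°

24.8 dB, -87.8°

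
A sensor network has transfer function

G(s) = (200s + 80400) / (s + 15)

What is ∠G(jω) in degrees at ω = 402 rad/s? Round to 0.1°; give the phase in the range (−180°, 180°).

-42.9°

Substitute s = j402:
Numerator: 200(j402) + 80400 = 80400 + j80400
Denominator: (j402) + 15 = 15 + j402
|N| = √(80400² + 80400²) ≈ 1.137e+05, ∠N ≈ 45.00°
|D| = √(15² + 402²) ≈ 402.28, ∠D ≈ 87.86°
∠G = 45.00° − 87.86° = -42.86°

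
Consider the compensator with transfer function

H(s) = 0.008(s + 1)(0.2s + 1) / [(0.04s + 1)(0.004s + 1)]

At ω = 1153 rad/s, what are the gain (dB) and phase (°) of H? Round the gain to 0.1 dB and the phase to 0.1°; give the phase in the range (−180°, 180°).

19.8 dB, 13.2°

At ω = 1153 rad/s:
zero (1 + j1153·1) = 1 + j1153 → |·| ≈ 1153, ∠ ≈ 89.95°
zero (1 + j1153·0.2) = 1 + j230.6 → |·| ≈ 230.6, ∠ ≈ 89.75°
pole (1 + j1153·0.04) = 1 + j46.12 → |·| ≈ 46.131, ∠ ≈ 88.76°
pole (1 + j1153·0.004) = 1 + j4.612 → |·| ≈ 4.7192, ∠ ≈ 77.77°
|H| = 0.008 · 1153 · 230.6 / (46.131 · 4.7192) ≈ 9.7705
Gain = 20 log₁₀(9.7705) ≈ 19.80 dB
∠H = (89.95° + 89.75°) − (88.76° + 77.77°) = 13.17°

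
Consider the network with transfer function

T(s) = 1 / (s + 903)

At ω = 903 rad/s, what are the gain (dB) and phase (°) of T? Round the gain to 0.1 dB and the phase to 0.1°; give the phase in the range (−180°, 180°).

At s = jω = j903:
pole (s+903): 903 + j903 → |·| = √(903²+903²) = √1630818 ≈ 1277, ∠ = arctan(903/903) ≈ 45.00°
|T| = 1 / 1277 ≈ 0.00078309
Gain = 20 log₁₀(0.00078309) ≈ -62.12 dB
∠T = 0.00° − 45.00° = -45.00°

-62.1 dB, -45.0°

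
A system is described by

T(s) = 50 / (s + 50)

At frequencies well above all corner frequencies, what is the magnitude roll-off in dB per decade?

Each pole contributes −20 dB/decade at high frequency; each zero contributes +20 dB/decade.
Net: 0 zero(s) − 1 pole(s) → -20 dB/decade.

-20 dB/decade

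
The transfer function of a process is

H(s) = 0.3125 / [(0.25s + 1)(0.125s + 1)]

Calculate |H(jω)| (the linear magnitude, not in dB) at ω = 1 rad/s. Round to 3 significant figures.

0.301

At ω = 1 rad/s:
pole (1 + j1·0.25) = 1 + j0.25 → |·| ≈ 1.0308, ∠ ≈ 14.04°
pole (1 + j1·0.125) = 1 + j0.125 → |·| ≈ 1.0078, ∠ ≈ 7.13°
|H| = 0.3125 · 1 / (1.0308 · 1.0078) ≈ 0.30082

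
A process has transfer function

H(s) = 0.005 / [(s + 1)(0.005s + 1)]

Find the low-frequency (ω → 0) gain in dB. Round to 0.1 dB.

-46.0 dB

H(0) = 0.005 · 1 / 1 = 0.005
20 log₁₀(0.005) ≈ -46.02 dB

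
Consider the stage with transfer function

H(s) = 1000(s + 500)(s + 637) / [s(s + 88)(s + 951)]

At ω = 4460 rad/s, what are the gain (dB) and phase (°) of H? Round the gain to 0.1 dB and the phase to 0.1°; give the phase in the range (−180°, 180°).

At s = jω = j4460:
zero (s+500): 500 + j4460 → |·| = √(500²+4460²) = √20141600 ≈ 4487.9, ∠ = arctan(4460/500) ≈ 83.60°
zero (s+637): 637 + j4460 → |·| = √(637²+4460²) = √20297369 ≈ 4505.3, ∠ = arctan(4460/637) ≈ 81.87°
pole (s+88): 88 + j4460 → |·| = √(88²+4460²) = √19899344 ≈ 4460.9, ∠ = arctan(4460/88) ≈ 88.87°
pole (s+951): 951 + j4460 → |·| = √(951²+4460²) = √20796001 ≈ 4560.3, ∠ = arctan(4460/951) ≈ 77.96°
pole at origin: |s| = 4460, ∠ = 90.00° (in denominator)
|H| = 1000 · 2.0219e+07 / 9.073e+10 ≈ 0.22285
Gain = 20 log₁₀(0.22285) ≈ -13.04 dB
∠H = 165.47° − 256.83° = -91.36°

-13.0 dB, -91.4°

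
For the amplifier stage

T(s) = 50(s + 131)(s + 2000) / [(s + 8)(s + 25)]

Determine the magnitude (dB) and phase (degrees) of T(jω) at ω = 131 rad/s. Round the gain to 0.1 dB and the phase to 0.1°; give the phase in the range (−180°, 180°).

At s = jω = j131:
zero (s+131): 131 + j131 → |·| = √(131²+131²) = √34322 ≈ 185.26, ∠ = arctan(131/131) ≈ 45.00°
zero (s+2000): 2000 + j131 → |·| = √(2000²+131²) = √4017161 ≈ 2004.3, ∠ = arctan(131/2000) ≈ 3.75°
pole (s+8): 8 + j131 → |·| = √(8²+131²) = √17225 ≈ 131.24, ∠ = arctan(131/8) ≈ 86.51°
pole (s+25): 25 + j131 → |·| = √(25²+131²) = √17786 ≈ 133.36, ∠ = arctan(131/25) ≈ 79.20°
|T| = 50 · 3.7132e+05 / 17502 ≈ 1060.8
Gain = 20 log₁₀(1060.8) ≈ 60.51 dB
∠T = 48.75° − 165.71° = -116.96°

60.5 dB, -117.0°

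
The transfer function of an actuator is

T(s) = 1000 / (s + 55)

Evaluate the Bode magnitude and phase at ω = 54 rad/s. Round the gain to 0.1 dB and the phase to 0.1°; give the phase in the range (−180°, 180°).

22.3 dB, -44.5°

At s = jω = j54:
pole (s+55): 55 + j54 → |·| = √(55²+54²) = √5941 ≈ 77.078, ∠ = arctan(54/55) ≈ 44.47°
|T| = 1000 / 77.078 ≈ 12.974
Gain = 20 log₁₀(12.974) ≈ 22.26 dB
∠T = 0.00° − 44.47° = -44.47°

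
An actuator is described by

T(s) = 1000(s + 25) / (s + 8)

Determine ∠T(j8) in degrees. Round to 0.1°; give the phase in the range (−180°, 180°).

At s = jω = j8:
zero (s+25): 25 + j8 → |·| = √(25²+8²) = √689 ≈ 26.249, ∠ = arctan(8/25) ≈ 17.74°
pole (s+8): 8 + j8 → |·| = √(8²+8²) = √128 ≈ 11.314, ∠ = arctan(8/8) ≈ 45.00°
∠T = 17.74° − 45.00° = -27.26°

-27.3°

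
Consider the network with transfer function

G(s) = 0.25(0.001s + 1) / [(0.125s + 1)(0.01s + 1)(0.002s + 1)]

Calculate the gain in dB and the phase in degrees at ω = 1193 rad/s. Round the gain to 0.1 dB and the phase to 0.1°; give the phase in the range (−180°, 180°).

At ω = 1193 rad/s:
zero (1 + j1193·0.001) = 1 + j1.193 → |·| ≈ 1.5567, ∠ ≈ 50.03°
pole (1 + j1193·0.125) = 1 + j149.125 → |·| ≈ 149.13, ∠ ≈ 89.62°
pole (1 + j1193·0.01) = 1 + j11.93 → |·| ≈ 11.972, ∠ ≈ 85.21°
pole (1 + j1193·0.002) = 1 + j2.386 → |·| ≈ 2.5871, ∠ ≈ 67.26°
|G| = 0.25 · 1.5567 / (149.13 · 11.972 · 2.5871) ≈ 8.4256e-05
Gain = 20 log₁₀(8.4256e-05) ≈ -81.49 dB
∠G = (50.03°) − (89.62° + 85.21° + 67.26°) = -192.06° ≡ 167.94° (principal value)

-81.5 dB, 167.9°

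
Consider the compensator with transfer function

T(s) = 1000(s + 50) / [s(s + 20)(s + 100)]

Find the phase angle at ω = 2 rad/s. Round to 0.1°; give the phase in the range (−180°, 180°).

At s = jω = j2:
zero (s+50): 50 + j2 → |·| = √(50²+2²) = √2504 ≈ 50.04, ∠ = arctan(2/50) ≈ 2.29°
pole (s+20): 20 + j2 → |·| = √(20²+2²) = √404 ≈ 20.1, ∠ = arctan(2/20) ≈ 5.71°
pole (s+100): 100 + j2 → |·| = √(100²+2²) = √10004 ≈ 100.02, ∠ = arctan(2/100) ≈ 1.15°
pole at origin: |s| = 2, ∠ = 90.00° (in denominator)
∠T = 2.29° − 96.86° = -94.57°

-94.6°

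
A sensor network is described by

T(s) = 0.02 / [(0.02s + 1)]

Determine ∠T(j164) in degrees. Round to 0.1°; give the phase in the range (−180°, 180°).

-73.0°

At ω = 164 rad/s:
pole (1 + j164·0.02) = 1 + j3.28 → |·| ≈ 3.4291, ∠ ≈ 73.04°
∠T = (0°) − (73.04°) = -73.04°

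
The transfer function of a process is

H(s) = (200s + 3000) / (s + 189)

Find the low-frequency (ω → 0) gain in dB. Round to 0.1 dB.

24.0 dB

H(0) = 3000 / 189 ≈ 15.873
20 log₁₀(15.873) ≈ 24.01 dB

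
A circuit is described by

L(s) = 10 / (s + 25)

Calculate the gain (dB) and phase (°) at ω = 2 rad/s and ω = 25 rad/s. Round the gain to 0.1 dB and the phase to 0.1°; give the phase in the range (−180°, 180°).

ω = 2: -8.0 dB, -4.6°; ω = 25: -11.0 dB, -45.0°

Substitute s = j2:
Numerator: 10 = 10 + j0
Denominator: (j2) + 25 = 25 + j2
|N| = √(10² + 0²) ≈ 10, ∠N ≈ 0.00°
|D| = √(25² + 2²) ≈ 25.08, ∠D ≈ 4.57°
|L| = 10 / 25.08 ≈ 0.39872
Gain = 20 log₁₀(0.39872) ≈ -7.99 dB
∠L = 0.00° − 4.57° = -4.57°

Substitute s = j25:
Numerator: 10 = 10 + j0
Denominator: (j25) + 25 = 25 + j25
|N| = √(10² + 0²) ≈ 10, ∠N ≈ 0.00°
|D| = √(25² + 25²) ≈ 35.355, ∠D ≈ 45.00°
|L| = 10 / 35.355 ≈ 0.28285
Gain = 20 log₁₀(0.28285) ≈ -10.97 dB
∠L = 0.00° − 45.00° = -45.00°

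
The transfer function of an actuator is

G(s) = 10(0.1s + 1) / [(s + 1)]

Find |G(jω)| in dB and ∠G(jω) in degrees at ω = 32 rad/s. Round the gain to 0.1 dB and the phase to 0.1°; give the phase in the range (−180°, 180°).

At ω = 32 rad/s:
zero (1 + j32·0.1) = 1 + j3.2 → |·| ≈ 3.3526, ∠ ≈ 72.65°
pole (1 + j32·1) = 1 + j32 → |·| ≈ 32.016, ∠ ≈ 88.21°
|G| = 10 · 3.3526 / (32.016) ≈ 1.0472
Gain = 20 log₁₀(1.0472) ≈ 0.40 dB
∠G = (72.65°) − (88.21°) = -15.56°

0.4 dB, -15.6°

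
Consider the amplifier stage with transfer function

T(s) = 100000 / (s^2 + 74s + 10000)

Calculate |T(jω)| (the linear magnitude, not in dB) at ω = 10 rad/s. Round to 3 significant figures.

At s = jω = j10:
quadratic: (j10)² + 74·j10 + 10000 = 9900 + j740 → |·| ≈ 9927.6, ∠ ≈ 4.27°
|T| = 100000 / 9927.6 ≈ 10.073

10.1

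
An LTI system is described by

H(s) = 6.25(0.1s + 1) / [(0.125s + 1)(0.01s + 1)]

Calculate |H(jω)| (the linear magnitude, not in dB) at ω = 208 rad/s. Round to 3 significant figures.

At ω = 208 rad/s:
zero (1 + j208·0.1) = 1 + j20.8 → |·| ≈ 20.824, ∠ ≈ 87.25°
pole (1 + j208·0.125) = 1 + j26 → |·| ≈ 26.019, ∠ ≈ 87.80°
pole (1 + j208·0.01) = 1 + j2.08 → |·| ≈ 2.3079, ∠ ≈ 64.32°
|H| = 6.25 · 20.824 / (26.019 · 2.3079) ≈ 2.1674

2.17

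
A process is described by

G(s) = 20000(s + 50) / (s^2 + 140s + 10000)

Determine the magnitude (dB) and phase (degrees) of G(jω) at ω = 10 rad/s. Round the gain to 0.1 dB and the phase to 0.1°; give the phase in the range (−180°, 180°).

At s = jω = j10:
zero (s+50): 50 + j10 → |·| = √(50²+10²) = √2600 ≈ 50.99, ∠ = arctan(10/50) ≈ 11.31°
quadratic: (j10)² + 140·j10 + 10000 = 9900 + j1400 → |·| ≈ 9998.5, ∠ ≈ 8.05°
|G| = 20000 · 50.99 / 9998.5 ≈ 102
Gain = 20 log₁₀(102) ≈ 40.17 dB
∠G = 11.31° − 8.05° = 3.26°

40.2 dB, 3.3°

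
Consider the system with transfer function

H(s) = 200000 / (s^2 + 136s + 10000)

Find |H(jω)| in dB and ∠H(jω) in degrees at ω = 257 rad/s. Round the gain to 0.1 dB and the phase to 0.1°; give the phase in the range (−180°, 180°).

At s = jω = j257:
quadratic: (j257)² + 136·j257 + 10000 = -56049 + j34952 → |·| ≈ 66054, ∠ ≈ 148.05°
|H| = 200000 / 66054 ≈ 3.0278
Gain = 20 log₁₀(3.0278) ≈ 9.62 dB
∠H = 0.00° − 148.05° = -148.05°

9.6 dB, -148.1°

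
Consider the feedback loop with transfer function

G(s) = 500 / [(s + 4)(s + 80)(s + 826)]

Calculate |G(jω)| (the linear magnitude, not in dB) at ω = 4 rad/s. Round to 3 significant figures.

At s = jω = j4:
pole (s+4): 4 + j4 → |·| = √(4²+4²) = √32 ≈ 5.6569, ∠ = arctan(4/4) ≈ 45.00°
pole (s+80): 80 + j4 → |·| = √(80²+4²) = √6416 ≈ 80.1, ∠ = arctan(4/80) ≈ 2.86°
pole (s+826): 826 + j4 → |·| = √(826²+4²) = √682292 ≈ 826.01, ∠ = arctan(4/826) ≈ 0.28°
|G| = 500 / 3.7428e+05 ≈ 0.0013359

0.00134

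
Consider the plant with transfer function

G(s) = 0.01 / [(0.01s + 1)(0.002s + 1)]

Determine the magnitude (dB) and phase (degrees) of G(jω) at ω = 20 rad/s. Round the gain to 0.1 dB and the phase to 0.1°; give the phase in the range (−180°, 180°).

At ω = 20 rad/s:
pole (1 + j20·0.01) = 1 + j0.2 → |·| ≈ 1.0198, ∠ ≈ 11.31°
pole (1 + j20·0.002) = 1 + j0.04 → |·| ≈ 1.0008, ∠ ≈ 2.29°
|G| = 0.01 · 1 / (1.0198 · 1.0008) ≈ 0.009798
Gain = 20 log₁₀(0.009798) ≈ -40.18 dB
∠G = (0°) − (11.31° + 2.29°) = -13.60°

-40.2 dB, -13.6°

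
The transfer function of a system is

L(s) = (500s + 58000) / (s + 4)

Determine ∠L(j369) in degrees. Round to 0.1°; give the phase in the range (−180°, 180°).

Substitute s = j369:
Numerator: 500(j369) + 58000 = 58000 + j184500
Denominator: (j369) + 4 = 4 + j369
|N| = √(58000² + 184500²) ≈ 1.934e+05, ∠N ≈ 72.55°
|D| = √(4² + 369²) ≈ 369.02, ∠D ≈ 89.38°
∠L = 72.55° − 89.38° = -16.83°

-16.8°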